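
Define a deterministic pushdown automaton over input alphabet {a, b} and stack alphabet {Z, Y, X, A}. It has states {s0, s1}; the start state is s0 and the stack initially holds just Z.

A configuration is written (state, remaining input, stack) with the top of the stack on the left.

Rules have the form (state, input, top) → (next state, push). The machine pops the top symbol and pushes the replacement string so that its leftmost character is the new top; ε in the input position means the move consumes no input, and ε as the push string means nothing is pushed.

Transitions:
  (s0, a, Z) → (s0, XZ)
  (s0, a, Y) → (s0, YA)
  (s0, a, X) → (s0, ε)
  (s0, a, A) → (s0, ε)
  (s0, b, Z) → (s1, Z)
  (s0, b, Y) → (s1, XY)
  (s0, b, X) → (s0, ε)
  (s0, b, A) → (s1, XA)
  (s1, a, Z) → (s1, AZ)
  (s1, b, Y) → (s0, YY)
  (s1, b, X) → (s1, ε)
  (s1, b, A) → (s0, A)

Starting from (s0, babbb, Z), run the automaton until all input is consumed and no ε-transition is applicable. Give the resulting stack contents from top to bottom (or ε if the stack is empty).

(s0, babbb, Z)
  read b, top Z: go to s1, push Z → (s1, abbb, Z)
  read a, top Z: go to s1, push AZ → (s1, bbb, AZ)
  read b, top A: go to s0, push A → (s0, bb, AZ)
  read b, top A: go to s1, push XA → (s1, b, XAZ)
  read b, top X: go to s1, push ε → (s1, ε, AZ)
All input consumed in state s1 with stack AZ.

AZ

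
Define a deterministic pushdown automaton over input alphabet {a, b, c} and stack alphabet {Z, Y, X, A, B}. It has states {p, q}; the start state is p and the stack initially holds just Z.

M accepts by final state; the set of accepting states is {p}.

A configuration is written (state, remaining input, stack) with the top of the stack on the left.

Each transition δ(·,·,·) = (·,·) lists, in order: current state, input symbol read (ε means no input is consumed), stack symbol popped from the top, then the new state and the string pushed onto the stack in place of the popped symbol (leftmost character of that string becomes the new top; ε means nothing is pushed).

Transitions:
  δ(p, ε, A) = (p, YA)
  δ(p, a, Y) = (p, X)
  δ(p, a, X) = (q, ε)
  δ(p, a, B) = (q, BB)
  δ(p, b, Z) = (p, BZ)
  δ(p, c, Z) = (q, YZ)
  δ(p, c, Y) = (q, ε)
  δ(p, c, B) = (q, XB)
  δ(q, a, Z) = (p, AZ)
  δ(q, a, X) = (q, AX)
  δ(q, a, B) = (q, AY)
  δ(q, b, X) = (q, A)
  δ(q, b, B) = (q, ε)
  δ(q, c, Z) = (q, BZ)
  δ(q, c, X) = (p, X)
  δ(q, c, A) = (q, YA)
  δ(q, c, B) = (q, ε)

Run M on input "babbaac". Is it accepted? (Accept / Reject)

Reject

(p, babbaac, Z)
  read b, top Z: go to p, push BZ → (p, abbaac, BZ)
  read a, top B: go to q, push BB → (q, bbaac, BBZ)
  read b, top B: go to q, push ε → (q, baac, BZ)
  read b, top B: go to q, push ε → (q, aac, Z)
  read a, top Z: go to p, push AZ → (p, ac, AZ)
  ε-move, top A: go to p, push YA → (p, ac, YAZ)
  read a, top Y: go to p, push X → (p, c, XAZ)
No transition applies at (p, c, XAZ); input not fully consumed.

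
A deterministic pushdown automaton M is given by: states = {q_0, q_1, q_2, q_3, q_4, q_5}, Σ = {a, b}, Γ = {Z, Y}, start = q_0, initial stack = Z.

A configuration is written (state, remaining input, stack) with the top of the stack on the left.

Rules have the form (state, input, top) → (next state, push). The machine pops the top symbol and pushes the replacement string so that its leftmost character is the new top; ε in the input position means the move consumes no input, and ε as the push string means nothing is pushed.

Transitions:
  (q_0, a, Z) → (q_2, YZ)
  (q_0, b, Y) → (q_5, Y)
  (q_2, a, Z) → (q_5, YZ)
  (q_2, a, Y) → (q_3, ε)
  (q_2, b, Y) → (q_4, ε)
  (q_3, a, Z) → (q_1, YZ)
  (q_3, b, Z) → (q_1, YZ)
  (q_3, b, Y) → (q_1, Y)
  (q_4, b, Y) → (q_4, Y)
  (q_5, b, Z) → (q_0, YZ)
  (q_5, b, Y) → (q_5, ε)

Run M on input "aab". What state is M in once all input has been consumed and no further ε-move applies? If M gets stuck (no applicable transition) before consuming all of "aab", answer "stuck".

(q_0, aab, Z)
  read a, top Z: go to q_2, push YZ → (q_2, ab, YZ)
  read a, top Y: go to q_3, push ε → (q_3, b, Z)
  read b, top Z: go to q_1, push YZ → (q_1, ε, YZ)
All input consumed; M is in state q_1.

q_1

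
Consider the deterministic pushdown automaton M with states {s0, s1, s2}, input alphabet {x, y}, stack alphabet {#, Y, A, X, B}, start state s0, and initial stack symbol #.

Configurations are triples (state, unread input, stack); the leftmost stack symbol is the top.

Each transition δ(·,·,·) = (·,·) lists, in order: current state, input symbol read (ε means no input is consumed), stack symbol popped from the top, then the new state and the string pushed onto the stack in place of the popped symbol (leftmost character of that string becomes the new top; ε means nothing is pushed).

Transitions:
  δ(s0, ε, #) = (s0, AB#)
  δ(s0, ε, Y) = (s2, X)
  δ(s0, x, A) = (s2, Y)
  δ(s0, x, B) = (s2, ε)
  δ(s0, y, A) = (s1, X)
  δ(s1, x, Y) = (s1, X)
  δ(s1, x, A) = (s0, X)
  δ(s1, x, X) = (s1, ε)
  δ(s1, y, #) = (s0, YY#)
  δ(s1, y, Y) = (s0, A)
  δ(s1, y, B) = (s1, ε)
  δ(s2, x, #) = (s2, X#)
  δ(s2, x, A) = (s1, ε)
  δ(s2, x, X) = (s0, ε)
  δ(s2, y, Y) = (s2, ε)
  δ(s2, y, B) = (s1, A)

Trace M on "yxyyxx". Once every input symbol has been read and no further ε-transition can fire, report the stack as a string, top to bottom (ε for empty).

(s0, yxyyxx, #)
  ε-move, top #: go to s0, push AB# → (s0, yxyyxx, AB#)
  read y, top A: go to s1, push X → (s1, xyyxx, XB#)
  read x, top X: go to s1, push ε → (s1, yyxx, B#)
  read y, top B: go to s1, push ε → (s1, yxx, #)
  read y, top #: go to s0, push YY# → (s0, xx, YY#)
  ε-move, top Y: go to s2, push X → (s2, xx, XY#)
  read x, top X: go to s0, push ε → (s0, x, Y#)
  ε-move, top Y: go to s2, push X → (s2, x, X#)
  read x, top X: go to s0, push ε → (s0, ε, #)
  ε-move, top #: go to s0, push AB# → (s0, ε, AB#)
All input consumed in state s0 with stack AB#.

AB#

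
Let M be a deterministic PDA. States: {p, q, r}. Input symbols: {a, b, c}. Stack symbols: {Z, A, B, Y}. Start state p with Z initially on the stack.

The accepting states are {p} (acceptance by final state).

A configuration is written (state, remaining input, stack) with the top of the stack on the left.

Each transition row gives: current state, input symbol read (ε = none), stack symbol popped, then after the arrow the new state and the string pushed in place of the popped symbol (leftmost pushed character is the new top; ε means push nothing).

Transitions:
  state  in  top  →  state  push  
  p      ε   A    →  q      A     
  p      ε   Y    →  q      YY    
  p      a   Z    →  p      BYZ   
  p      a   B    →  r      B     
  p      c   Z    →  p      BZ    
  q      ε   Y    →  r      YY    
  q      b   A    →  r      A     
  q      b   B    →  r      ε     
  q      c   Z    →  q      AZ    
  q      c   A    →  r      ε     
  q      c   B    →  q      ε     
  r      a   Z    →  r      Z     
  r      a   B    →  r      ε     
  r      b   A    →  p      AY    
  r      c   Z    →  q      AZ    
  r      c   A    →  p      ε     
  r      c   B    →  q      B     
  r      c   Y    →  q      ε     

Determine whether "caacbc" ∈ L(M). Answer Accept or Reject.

(p, caacbc, Z)
  read c, top Z: go to p, push BZ → (p, aacbc, BZ)
  read a, top B: go to r, push B → (r, acbc, BZ)
  read a, top B: go to r, push ε → (r, cbc, Z)
  read c, top Z: go to q, push AZ → (q, bc, AZ)
  read b, top A: go to r, push A → (r, c, AZ)
  read c, top A: go to p, push ε → (p, ε, Z)
All input consumed; state p ∈ F.

Accept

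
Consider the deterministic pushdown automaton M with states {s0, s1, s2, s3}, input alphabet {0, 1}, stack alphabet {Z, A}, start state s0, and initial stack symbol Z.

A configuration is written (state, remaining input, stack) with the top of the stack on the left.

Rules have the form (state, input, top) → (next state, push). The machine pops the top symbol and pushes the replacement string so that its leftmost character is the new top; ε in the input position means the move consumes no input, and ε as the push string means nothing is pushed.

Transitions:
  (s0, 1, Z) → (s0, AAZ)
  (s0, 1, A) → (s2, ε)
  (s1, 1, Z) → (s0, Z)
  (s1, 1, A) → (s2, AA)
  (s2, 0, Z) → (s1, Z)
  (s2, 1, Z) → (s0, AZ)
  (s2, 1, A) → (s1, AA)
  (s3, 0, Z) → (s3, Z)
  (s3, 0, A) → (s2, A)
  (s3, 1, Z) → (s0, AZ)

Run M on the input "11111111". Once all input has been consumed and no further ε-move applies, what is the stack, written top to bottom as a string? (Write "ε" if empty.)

(s0, 11111111, Z)
  read 1, top Z: go to s0, push AAZ → (s0, 1111111, AAZ)
  read 1, top A: go to s2, push ε → (s2, 111111, AZ)
  read 1, top A: go to s1, push AA → (s1, 11111, AAZ)
  read 1, top A: go to s2, push AA → (s2, 1111, AAAZ)
  read 1, top A: go to s1, push AA → (s1, 111, AAAAZ)
  read 1, top A: go to s2, push AA → (s2, 11, AAAAAZ)
  read 1, top A: go to s1, push AA → (s1, 1, AAAAAAZ)
  read 1, top A: go to s2, push AA → (s2, ε, AAAAAAAZ)
All input consumed in state s2 with stack AAAAAAAZ.

AAAAAAAZ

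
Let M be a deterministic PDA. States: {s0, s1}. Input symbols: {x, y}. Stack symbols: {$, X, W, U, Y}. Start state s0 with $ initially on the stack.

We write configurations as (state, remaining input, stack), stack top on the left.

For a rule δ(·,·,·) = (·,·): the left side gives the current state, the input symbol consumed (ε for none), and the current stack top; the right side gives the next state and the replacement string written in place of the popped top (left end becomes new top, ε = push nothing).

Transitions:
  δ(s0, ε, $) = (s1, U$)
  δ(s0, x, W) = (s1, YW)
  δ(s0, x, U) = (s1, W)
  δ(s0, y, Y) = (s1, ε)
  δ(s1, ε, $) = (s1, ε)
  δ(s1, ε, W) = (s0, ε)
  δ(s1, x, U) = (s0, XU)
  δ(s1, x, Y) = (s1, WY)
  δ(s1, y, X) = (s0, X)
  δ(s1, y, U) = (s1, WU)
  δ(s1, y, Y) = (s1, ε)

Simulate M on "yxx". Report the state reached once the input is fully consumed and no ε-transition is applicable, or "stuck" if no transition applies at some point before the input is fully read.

s0

(s0, yxx, $)
  ε-move, top $: go to s1, push U$ → (s1, yxx, U$)
  read y, top U: go to s1, push WU → (s1, xx, WU$)
  ε-move, top W: go to s0, push ε → (s0, xx, U$)
  read x, top U: go to s1, push W → (s1, x, W$)
  ε-move, top W: go to s0, push ε → (s0, x, $)
  ε-move, top $: go to s1, push U$ → (s1, x, U$)
  read x, top U: go to s0, push XU → (s0, ε, XU$)
All input consumed; M is in state s0.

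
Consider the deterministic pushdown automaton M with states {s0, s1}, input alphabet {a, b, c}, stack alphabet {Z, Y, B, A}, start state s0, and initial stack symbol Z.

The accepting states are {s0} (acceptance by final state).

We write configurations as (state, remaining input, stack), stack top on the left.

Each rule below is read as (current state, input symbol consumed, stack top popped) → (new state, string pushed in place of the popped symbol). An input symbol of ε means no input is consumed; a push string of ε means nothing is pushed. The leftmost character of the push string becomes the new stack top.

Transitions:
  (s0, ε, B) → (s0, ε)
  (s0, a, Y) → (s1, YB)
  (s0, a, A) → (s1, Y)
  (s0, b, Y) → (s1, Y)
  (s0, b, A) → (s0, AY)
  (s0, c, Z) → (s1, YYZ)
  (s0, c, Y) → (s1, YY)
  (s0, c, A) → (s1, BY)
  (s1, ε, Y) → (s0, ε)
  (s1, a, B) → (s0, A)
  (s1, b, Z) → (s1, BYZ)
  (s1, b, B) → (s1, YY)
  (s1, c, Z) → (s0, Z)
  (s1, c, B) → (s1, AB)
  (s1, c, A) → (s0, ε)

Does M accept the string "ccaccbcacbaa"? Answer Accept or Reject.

(s0, ccaccbcacbaa, Z) ⊢ (s1, caccbcacbaa, YYZ) ⊢ (s0, caccbcacbaa, YZ) ⊢ (s1, accbcacbaa, YYZ) ⊢ (s0, accbcacbaa, YZ) ⊢ (s1, ccbcacbaa, YBZ) ⊢ (s0, ccbcacbaa, BZ) ⊢ (s0, ccbcacbaa, Z) ⊢ (s1, cbcacbaa, YYZ) ⊢ (s0, cbcacbaa, YZ) ⊢ (s1, bcacbaa, YYZ) ⊢ (s0, bcacbaa, YZ) ⊢ (s1, cacbaa, YZ) ⊢ (s0, cacbaa, Z) ⊢ (s1, acbaa, YYZ) ⊢ (s0, acbaa, YZ) ⊢ (s1, cbaa, YBZ) ⊢ (s0, cbaa, BZ) ⊢ (s0, cbaa, Z) ⊢ (s1, baa, YYZ) ⊢ (s0, baa, YZ) ⊢ (s1, aa, YZ) ⊢ (s0, aa, Z)
No transition applies at (s0, aa, Z); input not fully consumed.

Reject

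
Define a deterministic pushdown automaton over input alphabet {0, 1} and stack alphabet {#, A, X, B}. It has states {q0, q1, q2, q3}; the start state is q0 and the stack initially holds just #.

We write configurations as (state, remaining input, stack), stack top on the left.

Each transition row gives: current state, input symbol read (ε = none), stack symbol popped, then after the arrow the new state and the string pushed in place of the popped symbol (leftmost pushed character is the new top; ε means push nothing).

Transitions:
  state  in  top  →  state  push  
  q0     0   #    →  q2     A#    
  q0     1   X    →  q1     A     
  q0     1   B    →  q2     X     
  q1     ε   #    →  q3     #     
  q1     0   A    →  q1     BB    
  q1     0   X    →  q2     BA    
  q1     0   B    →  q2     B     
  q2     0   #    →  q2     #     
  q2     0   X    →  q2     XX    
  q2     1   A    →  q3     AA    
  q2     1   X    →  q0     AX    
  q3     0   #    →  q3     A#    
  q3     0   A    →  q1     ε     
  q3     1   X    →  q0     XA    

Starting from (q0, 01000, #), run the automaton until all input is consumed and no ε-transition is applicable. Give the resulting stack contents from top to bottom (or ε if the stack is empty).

(q0, 01000, #) ⊢ (q2, 1000, A#) ⊢ (q3, 000, AA#) ⊢ (q1, 00, A#) ⊢ (q1, 0, BB#) ⊢ (q2, ε, BB#)
All input consumed in state q2 with stack BB#.

BB#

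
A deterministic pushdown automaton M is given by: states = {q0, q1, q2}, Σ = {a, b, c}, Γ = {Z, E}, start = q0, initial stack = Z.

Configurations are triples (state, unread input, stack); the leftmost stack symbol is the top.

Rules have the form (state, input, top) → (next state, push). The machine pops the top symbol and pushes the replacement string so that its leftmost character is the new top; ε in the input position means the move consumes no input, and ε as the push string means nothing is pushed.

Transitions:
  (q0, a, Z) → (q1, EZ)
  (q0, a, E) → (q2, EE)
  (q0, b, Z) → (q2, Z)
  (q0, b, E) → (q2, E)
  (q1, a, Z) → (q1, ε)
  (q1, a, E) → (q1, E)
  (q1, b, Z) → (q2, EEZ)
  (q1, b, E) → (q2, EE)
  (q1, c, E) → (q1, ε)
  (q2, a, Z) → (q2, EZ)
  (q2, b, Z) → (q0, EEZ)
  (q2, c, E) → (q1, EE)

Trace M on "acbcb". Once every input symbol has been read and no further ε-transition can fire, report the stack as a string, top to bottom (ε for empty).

EEEEZ

(q0, acbcb, Z)
  read a, top Z: go to q1, push EZ → (q1, cbcb, EZ)
  read c, top E: go to q1, push ε → (q1, bcb, Z)
  read b, top Z: go to q2, push EEZ → (q2, cb, EEZ)
  read c, top E: go to q1, push EE → (q1, b, EEEZ)
  read b, top E: go to q2, push EE → (q2, ε, EEEEZ)
All input consumed in state q2 with stack EEEEZ.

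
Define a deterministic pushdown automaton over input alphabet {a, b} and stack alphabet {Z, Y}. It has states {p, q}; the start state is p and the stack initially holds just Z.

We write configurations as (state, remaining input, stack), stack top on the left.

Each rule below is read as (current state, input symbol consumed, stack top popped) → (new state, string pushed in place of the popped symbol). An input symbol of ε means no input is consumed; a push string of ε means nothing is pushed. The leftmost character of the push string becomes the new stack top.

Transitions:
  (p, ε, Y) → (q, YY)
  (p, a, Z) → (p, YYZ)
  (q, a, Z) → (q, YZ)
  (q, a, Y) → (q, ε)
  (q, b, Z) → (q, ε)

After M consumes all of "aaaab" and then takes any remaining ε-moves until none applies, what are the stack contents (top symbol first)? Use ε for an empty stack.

ε

(p, aaaab, Z)
  read a, top Z: go to p, push YYZ → (p, aaab, YYZ)
  ε-move, top Y: go to q, push YY → (q, aaab, YYYZ)
  read a, top Y: go to q, push ε → (q, aab, YYZ)
  read a, top Y: go to q, push ε → (q, ab, YZ)
  read a, top Y: go to q, push ε → (q, b, Z)
  read b, top Z: go to q, push ε → (q, ε, ε)
All input consumed in state q with stack ε.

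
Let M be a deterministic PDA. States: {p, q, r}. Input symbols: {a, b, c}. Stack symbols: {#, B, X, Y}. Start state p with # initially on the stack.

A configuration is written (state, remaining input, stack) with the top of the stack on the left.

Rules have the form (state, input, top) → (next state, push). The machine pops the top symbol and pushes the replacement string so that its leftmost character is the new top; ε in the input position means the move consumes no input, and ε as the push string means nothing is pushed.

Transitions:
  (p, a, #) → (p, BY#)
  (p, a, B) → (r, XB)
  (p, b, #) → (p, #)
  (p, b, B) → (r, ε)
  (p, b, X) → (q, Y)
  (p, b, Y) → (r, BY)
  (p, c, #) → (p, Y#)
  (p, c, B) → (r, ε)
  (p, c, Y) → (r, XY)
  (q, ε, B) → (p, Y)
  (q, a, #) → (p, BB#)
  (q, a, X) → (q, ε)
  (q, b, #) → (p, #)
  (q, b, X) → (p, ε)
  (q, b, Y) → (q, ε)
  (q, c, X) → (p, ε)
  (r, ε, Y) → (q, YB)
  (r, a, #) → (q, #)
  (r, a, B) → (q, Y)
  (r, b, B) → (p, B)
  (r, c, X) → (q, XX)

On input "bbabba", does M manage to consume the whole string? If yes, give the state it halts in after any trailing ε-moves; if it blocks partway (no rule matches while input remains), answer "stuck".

(p, bbabba, #)
  read b, top #: go to p, push # → (p, babba, #)
  read b, top #: go to p, push # → (p, abba, #)
  read a, top #: go to p, push BY# → (p, bba, BY#)
  read b, top B: go to r, push ε → (r, ba, Y#)
  ε-move, top Y: go to q, push YB → (q, ba, YB#)
  read b, top Y: go to q, push ε → (q, a, B#)
  ε-move, top B: go to p, push Y → (p, a, Y#)
No transition for (p, a, top Y); M blocks with input a remaining.

stuck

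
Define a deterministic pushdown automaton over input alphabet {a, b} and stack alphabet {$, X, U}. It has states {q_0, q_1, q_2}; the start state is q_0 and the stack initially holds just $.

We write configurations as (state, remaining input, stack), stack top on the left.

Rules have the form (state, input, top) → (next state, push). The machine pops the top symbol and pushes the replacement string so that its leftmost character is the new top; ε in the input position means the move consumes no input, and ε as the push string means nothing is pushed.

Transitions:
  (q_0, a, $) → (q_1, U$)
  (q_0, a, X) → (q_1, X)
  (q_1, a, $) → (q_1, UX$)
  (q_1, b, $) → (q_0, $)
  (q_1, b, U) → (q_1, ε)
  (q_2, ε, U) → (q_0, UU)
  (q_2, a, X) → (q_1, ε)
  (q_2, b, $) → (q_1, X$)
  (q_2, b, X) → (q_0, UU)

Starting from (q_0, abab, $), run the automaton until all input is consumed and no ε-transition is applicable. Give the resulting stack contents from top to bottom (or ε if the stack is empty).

X$

(q_0, abab, $)
  read a, top $: go to q_1, push U$ → (q_1, bab, U$)
  read b, top U: go to q_1, push ε → (q_1, ab, $)
  read a, top $: go to q_1, push UX$ → (q_1, b, UX$)
  read b, top U: go to q_1, push ε → (q_1, ε, X$)
All input consumed in state q_1 with stack X$.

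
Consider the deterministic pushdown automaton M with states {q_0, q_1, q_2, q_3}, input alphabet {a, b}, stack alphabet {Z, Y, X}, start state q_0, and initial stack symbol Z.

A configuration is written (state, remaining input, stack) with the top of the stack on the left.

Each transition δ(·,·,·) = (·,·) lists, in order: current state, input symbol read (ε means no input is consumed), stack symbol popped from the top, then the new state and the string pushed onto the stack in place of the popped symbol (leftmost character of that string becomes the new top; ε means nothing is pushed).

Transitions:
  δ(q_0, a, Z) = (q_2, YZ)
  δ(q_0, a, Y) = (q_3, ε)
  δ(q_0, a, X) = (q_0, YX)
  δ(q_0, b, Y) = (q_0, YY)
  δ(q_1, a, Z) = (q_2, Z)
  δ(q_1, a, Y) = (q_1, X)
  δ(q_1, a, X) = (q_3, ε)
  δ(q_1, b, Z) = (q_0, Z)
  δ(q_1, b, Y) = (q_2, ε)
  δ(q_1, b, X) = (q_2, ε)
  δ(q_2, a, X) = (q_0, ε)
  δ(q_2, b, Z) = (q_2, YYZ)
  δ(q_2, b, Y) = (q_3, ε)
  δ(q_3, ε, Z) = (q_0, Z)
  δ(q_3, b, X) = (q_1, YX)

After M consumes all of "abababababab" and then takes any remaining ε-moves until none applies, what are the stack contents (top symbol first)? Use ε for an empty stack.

Z

(q_0, abababababab, Z) ⊢ (q_2, bababababab, YZ) ⊢ (q_3, ababababab, Z) ⊢ (q_0, ababababab, Z) ⊢ (q_2, babababab, YZ) ⊢ (q_3, abababab, Z) ⊢ (q_0, abababab, Z) ⊢ (q_2, bababab, YZ) ⊢ (q_3, ababab, Z) ⊢ (q_0, ababab, Z) ⊢ (q_2, babab, YZ) ⊢ (q_3, abab, Z) ⊢ (q_0, abab, Z) ⊢ (q_2, bab, YZ) ⊢ (q_3, ab, Z) ⊢ (q_0, ab, Z) ⊢ (q_2, b, YZ) ⊢ (q_3, ε, Z) ⊢ (q_0, ε, Z)
All input consumed in state q_0 with stack Z.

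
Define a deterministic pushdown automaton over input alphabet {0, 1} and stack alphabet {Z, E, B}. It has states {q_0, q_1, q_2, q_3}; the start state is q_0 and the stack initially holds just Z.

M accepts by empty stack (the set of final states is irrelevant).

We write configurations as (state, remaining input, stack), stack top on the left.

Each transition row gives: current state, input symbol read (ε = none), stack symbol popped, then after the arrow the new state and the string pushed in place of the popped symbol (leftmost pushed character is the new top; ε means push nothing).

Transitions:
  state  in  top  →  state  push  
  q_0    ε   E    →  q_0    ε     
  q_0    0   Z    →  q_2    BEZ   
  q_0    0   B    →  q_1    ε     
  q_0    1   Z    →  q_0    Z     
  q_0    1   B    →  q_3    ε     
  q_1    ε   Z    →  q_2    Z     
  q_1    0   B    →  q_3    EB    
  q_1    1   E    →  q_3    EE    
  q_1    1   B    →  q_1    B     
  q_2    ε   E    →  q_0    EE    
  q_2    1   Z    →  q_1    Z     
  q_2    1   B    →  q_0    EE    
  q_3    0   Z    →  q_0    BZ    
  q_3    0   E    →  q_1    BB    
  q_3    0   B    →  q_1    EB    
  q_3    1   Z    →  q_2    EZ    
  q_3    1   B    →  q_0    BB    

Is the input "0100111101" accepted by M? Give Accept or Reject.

(q_0, 0100111101, Z)
  read 0, top Z: go to q_2, push BEZ → (q_2, 100111101, BEZ)
  read 1, top B: go to q_0, push EE → (q_0, 00111101, EEEZ)
  ε-move, top E: go to q_0, push ε → (q_0, 00111101, EEZ)
  ε-move, top E: go to q_0, push ε → (q_0, 00111101, EZ)
  ε-move, top E: go to q_0, push ε → (q_0, 00111101, Z)
  read 0, top Z: go to q_2, push BEZ → (q_2, 0111101, BEZ)
No transition applies at (q_2, 0111101, BEZ); input not fully consumed.

Reject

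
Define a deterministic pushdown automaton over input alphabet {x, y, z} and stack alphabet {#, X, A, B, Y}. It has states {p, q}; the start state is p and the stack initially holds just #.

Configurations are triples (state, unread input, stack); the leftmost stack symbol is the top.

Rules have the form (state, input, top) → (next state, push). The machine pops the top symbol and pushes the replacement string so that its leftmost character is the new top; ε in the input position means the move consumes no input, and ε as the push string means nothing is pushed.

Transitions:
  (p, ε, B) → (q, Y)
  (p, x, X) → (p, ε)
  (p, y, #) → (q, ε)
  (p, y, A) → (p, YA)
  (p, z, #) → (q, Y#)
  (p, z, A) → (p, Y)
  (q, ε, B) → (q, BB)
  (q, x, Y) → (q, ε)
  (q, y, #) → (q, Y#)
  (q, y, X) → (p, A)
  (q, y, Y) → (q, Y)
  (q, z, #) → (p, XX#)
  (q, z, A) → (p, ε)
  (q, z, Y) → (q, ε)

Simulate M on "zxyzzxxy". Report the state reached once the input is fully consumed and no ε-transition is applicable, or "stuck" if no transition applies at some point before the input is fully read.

(p, zxyzzxxy, #)
  read z, top #: go to q, push Y# → (q, xyzzxxy, Y#)
  read x, top Y: go to q, push ε → (q, yzzxxy, #)
  read y, top #: go to q, push Y# → (q, zzxxy, Y#)
  read z, top Y: go to q, push ε → (q, zxxy, #)
  read z, top #: go to p, push XX# → (p, xxy, XX#)
  read x, top X: go to p, push ε → (p, xy, X#)
  read x, top X: go to p, push ε → (p, y, #)
  read y, top #: go to q, push ε → (q, ε, ε)
All input consumed; M is in state q.

q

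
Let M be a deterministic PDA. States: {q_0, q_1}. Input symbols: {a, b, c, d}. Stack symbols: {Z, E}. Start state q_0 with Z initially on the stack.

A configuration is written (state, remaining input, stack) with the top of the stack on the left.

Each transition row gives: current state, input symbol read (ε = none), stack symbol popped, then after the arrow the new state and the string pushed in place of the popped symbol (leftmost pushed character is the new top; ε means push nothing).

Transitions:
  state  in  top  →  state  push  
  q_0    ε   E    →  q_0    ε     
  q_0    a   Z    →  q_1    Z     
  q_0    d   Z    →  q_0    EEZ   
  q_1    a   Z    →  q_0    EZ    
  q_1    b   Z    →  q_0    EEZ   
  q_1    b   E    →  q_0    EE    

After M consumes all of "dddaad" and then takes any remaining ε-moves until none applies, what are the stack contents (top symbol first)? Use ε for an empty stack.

(q_0, dddaad, Z)
  read d, top Z: go to q_0, push EEZ → (q_0, ddaad, EEZ)
  ε-move, top E: go to q_0, push ε → (q_0, ddaad, EZ)
  ε-move, top E: go to q_0, push ε → (q_0, ddaad, Z)
  read d, top Z: go to q_0, push EEZ → (q_0, daad, EEZ)
  ε-move, top E: go to q_0, push ε → (q_0, daad, EZ)
  ε-move, top E: go to q_0, push ε → (q_0, daad, Z)
  read d, top Z: go to q_0, push EEZ → (q_0, aad, EEZ)
  ε-move, top E: go to q_0, push ε → (q_0, aad, EZ)
  ε-move, top E: go to q_0, push ε → (q_0, aad, Z)
  read a, top Z: go to q_1, push Z → (q_1, ad, Z)
  read a, top Z: go to q_0, push EZ → (q_0, d, EZ)
  ε-move, top E: go to q_0, push ε → (q_0, d, Z)
  read d, top Z: go to q_0, push EEZ → (q_0, ε, EEZ)
  ε-move, top E: go to q_0, push ε → (q_0, ε, EZ)
  ε-move, top E: go to q_0, push ε → (q_0, ε, Z)
All input consumed in state q_0 with stack Z.

Z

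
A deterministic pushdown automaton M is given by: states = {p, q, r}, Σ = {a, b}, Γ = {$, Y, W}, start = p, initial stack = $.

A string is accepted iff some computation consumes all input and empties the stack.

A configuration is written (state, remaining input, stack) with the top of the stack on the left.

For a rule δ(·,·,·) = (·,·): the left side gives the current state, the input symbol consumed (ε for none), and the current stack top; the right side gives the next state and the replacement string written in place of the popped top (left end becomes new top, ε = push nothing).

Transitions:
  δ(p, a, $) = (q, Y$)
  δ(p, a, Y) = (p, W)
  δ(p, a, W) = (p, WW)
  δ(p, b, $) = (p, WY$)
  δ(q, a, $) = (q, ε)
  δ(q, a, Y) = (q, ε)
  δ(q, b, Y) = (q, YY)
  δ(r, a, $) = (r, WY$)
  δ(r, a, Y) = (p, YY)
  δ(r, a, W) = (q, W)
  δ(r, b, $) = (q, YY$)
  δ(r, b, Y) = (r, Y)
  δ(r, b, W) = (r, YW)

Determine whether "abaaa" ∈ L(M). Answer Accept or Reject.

Accept

(p, abaaa, $)
  read a, top $: go to q, push Y$ → (q, baaa, Y$)
  read b, top Y: go to q, push YY → (q, aaa, YY$)
  read a, top Y: go to q, push ε → (q, aa, Y$)
  read a, top Y: go to q, push ε → (q, a, $)
  read a, top $: go to q, push ε → (q, ε, ε)
All input consumed and the stack is empty.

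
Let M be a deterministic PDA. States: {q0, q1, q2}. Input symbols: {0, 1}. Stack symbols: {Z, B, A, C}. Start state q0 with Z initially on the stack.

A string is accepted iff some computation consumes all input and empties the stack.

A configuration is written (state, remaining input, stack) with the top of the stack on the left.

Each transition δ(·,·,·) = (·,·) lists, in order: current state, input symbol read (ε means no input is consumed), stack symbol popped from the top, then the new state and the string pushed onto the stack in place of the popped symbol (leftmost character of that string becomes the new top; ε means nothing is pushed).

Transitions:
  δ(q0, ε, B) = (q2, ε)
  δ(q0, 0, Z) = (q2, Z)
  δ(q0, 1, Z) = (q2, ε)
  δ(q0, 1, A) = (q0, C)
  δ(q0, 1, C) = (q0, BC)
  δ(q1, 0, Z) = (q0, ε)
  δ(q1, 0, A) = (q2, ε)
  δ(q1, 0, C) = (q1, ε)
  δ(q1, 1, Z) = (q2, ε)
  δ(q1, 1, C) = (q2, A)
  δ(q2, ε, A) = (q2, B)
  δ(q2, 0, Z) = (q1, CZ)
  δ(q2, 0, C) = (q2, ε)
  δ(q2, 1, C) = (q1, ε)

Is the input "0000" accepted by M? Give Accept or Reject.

Accept

(q0, 0000, Z)
  read 0, top Z: go to q2, push Z → (q2, 000, Z)
  read 0, top Z: go to q1, push CZ → (q1, 00, CZ)
  read 0, top C: go to q1, push ε → (q1, 0, Z)
  read 0, top Z: go to q0, push ε → (q0, ε, ε)
All input consumed and the stack is empty.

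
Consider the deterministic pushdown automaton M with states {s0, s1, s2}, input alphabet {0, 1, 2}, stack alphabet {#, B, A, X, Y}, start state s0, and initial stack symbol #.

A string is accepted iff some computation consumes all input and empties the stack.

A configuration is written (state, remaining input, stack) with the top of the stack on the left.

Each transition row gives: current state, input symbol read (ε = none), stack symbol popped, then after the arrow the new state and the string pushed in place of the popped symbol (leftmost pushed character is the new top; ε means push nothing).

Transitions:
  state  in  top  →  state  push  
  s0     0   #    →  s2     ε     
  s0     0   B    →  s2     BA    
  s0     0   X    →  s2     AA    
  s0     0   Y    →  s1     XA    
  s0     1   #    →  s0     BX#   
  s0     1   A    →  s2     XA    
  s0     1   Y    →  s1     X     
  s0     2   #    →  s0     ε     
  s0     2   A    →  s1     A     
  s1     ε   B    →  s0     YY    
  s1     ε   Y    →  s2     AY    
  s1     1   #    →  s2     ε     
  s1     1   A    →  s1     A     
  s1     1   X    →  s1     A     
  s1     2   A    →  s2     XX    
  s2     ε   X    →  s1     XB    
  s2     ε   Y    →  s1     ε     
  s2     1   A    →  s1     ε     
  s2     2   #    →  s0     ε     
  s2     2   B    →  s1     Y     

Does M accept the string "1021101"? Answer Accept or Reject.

(s0, 1021101, #)
  read 1, top #: go to s0, push BX# → (s0, 021101, BX#)
  read 0, top B: go to s2, push BA → (s2, 21101, BAX#)
  read 2, top B: go to s1, push Y → (s1, 1101, YAX#)
  ε-move, top Y: go to s2, push AY → (s2, 1101, AYAX#)
  read 1, top A: go to s1, push ε → (s1, 101, YAX#)
  ε-move, top Y: go to s2, push AY → (s2, 101, AYAX#)
  read 1, top A: go to s1, push ε → (s1, 01, YAX#)
  ε-move, top Y: go to s2, push AY → (s2, 01, AYAX#)
No transition applies at (s2, 01, AYAX#); input not fully consumed.

Reject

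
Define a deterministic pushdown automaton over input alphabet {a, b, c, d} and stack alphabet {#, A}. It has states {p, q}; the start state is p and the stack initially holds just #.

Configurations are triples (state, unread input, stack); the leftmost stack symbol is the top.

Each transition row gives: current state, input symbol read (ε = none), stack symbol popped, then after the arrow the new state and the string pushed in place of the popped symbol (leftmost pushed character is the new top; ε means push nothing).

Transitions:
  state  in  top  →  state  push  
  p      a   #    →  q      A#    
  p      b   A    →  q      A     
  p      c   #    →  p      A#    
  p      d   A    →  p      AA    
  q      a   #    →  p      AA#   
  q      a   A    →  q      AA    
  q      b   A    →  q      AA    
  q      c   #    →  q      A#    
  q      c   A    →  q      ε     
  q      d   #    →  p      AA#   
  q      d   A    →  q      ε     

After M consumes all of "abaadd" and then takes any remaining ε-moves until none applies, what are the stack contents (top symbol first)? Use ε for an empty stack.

AA#

(p, abaadd, #)
  read a, top #: go to q, push A# → (q, baadd, A#)
  read b, top A: go to q, push AA → (q, aadd, AA#)
  read a, top A: go to q, push AA → (q, add, AAA#)
  read a, top A: go to q, push AA → (q, dd, AAAA#)
  read d, top A: go to q, push ε → (q, d, AAA#)
  read d, top A: go to q, push ε → (q, ε, AA#)
All input consumed in state q with stack AA#.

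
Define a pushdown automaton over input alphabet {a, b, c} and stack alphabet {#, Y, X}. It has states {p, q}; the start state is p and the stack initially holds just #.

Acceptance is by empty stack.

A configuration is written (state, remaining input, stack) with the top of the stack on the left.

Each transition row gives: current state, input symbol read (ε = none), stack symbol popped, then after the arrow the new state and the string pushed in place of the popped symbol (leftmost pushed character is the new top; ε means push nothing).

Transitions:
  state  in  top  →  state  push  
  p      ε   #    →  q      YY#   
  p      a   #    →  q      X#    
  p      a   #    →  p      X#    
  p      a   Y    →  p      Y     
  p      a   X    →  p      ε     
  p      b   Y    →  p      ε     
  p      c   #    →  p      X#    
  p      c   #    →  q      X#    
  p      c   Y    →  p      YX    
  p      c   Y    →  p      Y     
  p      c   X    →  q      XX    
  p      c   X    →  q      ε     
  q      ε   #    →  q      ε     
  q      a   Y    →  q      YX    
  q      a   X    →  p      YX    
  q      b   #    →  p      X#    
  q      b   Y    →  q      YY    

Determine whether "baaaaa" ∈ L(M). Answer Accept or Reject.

No computation consumes all input and empties the stack.

Reject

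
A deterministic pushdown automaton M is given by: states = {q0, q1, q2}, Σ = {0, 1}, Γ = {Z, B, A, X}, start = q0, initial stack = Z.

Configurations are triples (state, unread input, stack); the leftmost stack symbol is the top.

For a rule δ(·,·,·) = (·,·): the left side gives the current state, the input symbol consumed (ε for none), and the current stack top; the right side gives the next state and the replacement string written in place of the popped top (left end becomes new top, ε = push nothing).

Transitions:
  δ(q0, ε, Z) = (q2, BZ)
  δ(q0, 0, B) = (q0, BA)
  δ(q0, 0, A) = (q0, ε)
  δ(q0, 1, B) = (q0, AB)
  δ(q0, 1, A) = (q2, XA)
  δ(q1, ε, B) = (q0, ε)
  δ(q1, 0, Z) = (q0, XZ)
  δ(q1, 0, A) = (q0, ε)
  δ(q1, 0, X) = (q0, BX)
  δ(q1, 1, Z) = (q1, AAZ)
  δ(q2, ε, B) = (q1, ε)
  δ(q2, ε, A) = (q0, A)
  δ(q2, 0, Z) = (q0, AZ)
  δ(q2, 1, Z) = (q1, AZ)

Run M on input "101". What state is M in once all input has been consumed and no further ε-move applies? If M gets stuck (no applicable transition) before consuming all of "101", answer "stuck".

q2

(q0, 101, Z) ⊢ (q2, 101, BZ) ⊢ (q1, 101, Z) ⊢ (q1, 01, AAZ) ⊢ (q0, 1, AZ) ⊢ (q2, ε, XAZ)
All input consumed; M is in state q2.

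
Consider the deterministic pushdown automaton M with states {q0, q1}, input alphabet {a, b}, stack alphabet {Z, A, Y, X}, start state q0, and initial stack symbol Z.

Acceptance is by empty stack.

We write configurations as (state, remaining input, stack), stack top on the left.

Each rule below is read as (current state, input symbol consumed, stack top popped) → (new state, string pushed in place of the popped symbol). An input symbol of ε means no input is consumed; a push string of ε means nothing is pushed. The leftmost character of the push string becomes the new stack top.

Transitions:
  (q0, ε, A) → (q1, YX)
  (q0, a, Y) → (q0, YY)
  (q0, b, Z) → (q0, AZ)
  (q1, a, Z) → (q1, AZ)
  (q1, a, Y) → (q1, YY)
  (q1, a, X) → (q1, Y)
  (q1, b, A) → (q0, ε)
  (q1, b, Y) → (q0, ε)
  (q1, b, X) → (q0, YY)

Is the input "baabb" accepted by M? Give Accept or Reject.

(q0, baabb, Z)
  read b, top Z: go to q0, push AZ → (q0, aabb, AZ)
  ε-move, top A: go to q1, push YX → (q1, aabb, YXZ)
  read a, top Y: go to q1, push YY → (q1, abb, YYXZ)
  read a, top Y: go to q1, push YY → (q1, bb, YYYXZ)
  read b, top Y: go to q0, push ε → (q0, b, YYXZ)
No transition applies at (q0, b, YYXZ); input not fully consumed.

Reject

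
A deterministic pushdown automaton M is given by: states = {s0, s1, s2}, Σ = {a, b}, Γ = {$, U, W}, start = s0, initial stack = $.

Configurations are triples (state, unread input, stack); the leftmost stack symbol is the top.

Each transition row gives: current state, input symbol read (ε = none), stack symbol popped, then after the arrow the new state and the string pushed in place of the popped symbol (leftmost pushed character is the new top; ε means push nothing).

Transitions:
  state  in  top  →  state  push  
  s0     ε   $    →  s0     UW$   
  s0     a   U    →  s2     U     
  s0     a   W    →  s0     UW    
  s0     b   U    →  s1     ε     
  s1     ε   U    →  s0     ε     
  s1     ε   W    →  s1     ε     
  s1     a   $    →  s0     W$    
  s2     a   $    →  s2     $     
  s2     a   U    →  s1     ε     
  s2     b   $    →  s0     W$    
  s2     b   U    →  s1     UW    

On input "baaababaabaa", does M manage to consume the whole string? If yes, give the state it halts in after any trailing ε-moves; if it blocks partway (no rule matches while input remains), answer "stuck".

s0

(s0, baaababaabaa, $)
  ε-move, top $: go to s0, push UW$ → (s0, baaababaabaa, UW$)
  read b, top U: go to s1, push ε → (s1, aaababaabaa, W$)
  ε-move, top W: go to s1, push ε → (s1, aaababaabaa, $)
  read a, top $: go to s0, push W$ → (s0, aababaabaa, W$)
  read a, top W: go to s0, push UW → (s0, ababaabaa, UW$)
  read a, top U: go to s2, push U → (s2, babaabaa, UW$)
  read b, top U: go to s1, push UW → (s1, abaabaa, UWW$)
  ε-move, top U: go to s0, push ε → (s0, abaabaa, WW$)
  read a, top W: go to s0, push UW → (s0, baabaa, UWW$)
  read b, top U: go to s1, push ε → (s1, aabaa, WW$)
  ε-move, top W: go to s1, push ε → (s1, aabaa, W$)
  ε-move, top W: go to s1, push ε → (s1, aabaa, $)
  read a, top $: go to s0, push W$ → (s0, abaa, W$)
  read a, top W: go to s0, push UW → (s0, baa, UW$)
  read b, top U: go to s1, push ε → (s1, aa, W$)
  ε-move, top W: go to s1, push ε → (s1, aa, $)
  read a, top $: go to s0, push W$ → (s0, a, W$)
  read a, top W: go to s0, push UW → (s0, ε, UW$)
All input consumed; M is in state s0.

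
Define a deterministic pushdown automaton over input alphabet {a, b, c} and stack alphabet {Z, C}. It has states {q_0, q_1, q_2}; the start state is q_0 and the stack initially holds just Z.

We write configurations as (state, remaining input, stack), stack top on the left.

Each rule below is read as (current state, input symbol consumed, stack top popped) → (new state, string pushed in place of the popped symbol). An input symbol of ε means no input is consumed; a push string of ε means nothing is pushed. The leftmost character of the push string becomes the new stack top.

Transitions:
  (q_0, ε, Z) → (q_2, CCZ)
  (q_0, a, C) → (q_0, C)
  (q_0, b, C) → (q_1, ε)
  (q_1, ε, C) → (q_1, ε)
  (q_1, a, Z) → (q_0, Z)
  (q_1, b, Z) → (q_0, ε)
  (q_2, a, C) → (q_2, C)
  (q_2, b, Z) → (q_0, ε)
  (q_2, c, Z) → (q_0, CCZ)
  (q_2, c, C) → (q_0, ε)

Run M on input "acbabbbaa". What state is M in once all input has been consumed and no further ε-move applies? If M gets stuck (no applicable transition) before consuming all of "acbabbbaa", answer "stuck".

(q_0, acbabbbaa, Z)
  ε-move, top Z: go to q_2, push CCZ → (q_2, acbabbbaa, CCZ)
  read a, top C: go to q_2, push C → (q_2, cbabbbaa, CCZ)
  read c, top C: go to q_0, push ε → (q_0, babbbaa, CZ)
  read b, top C: go to q_1, push ε → (q_1, abbbaa, Z)
  read a, top Z: go to q_0, push Z → (q_0, bbbaa, Z)
  ε-move, top Z: go to q_2, push CCZ → (q_2, bbbaa, CCZ)
No transition for (q_2, b, top C); M blocks with input bbbaa remaining.

stuck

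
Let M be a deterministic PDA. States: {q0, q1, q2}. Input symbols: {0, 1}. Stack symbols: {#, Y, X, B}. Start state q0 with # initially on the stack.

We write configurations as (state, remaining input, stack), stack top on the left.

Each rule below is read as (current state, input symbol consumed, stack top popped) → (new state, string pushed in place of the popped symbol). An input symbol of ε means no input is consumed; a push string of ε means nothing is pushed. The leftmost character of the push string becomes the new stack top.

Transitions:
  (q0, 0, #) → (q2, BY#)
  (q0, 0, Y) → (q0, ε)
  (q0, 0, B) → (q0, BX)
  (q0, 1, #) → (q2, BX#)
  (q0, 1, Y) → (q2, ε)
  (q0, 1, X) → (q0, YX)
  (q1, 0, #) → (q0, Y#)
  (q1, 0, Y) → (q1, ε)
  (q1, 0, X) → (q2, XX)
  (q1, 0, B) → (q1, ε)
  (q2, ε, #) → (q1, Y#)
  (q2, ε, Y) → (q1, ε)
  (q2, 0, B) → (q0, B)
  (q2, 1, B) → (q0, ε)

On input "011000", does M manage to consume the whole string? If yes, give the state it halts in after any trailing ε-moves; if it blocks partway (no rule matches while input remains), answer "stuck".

(q0, 011000, #)
  read 0, top #: go to q2, push BY# → (q2, 11000, BY#)
  read 1, top B: go to q0, push ε → (q0, 1000, Y#)
  read 1, top Y: go to q2, push ε → (q2, 000, #)
  ε-move, top #: go to q1, push Y# → (q1, 000, Y#)
  read 0, top Y: go to q1, push ε → (q1, 00, #)
  read 0, top #: go to q0, push Y# → (q0, 0, Y#)
  read 0, top Y: go to q0, push ε → (q0, ε, #)
All input consumed; M is in state q0.

q0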